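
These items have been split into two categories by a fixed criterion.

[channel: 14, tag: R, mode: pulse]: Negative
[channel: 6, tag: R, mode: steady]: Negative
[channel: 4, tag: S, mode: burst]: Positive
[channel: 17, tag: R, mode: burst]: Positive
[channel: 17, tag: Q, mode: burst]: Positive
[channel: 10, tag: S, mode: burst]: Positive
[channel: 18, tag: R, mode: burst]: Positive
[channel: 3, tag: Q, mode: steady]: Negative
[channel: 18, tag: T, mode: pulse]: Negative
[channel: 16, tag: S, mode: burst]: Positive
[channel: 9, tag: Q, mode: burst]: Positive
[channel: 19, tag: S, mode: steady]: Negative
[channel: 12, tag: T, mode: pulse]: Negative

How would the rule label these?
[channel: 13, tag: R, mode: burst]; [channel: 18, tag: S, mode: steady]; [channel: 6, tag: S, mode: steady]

Positive, Negative, Negative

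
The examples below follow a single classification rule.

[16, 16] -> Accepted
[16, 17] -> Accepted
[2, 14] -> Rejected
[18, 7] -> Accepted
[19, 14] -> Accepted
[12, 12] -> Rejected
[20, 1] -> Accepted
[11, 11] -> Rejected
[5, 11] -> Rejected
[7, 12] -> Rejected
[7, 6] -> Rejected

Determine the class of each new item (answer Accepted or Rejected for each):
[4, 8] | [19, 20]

Rejected, Accepted

The distinguishing property — first ≥ 14 — holds for all the 'Accepted' cases and none of the 'Rejected' cases.
[4, 8]: Rejected (first 4).
[19, 20]: Accepted (first 19).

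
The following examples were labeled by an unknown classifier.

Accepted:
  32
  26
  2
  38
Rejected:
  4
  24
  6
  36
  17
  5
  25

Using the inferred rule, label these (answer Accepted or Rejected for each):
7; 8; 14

Rejected, Accepted, Accepted

The distinguishing property — ≡ 2 (mod 6) — holds for all the 'Accepted' cases and none of the 'Rejected' cases.
Rejected: 7, since 7 mod 6 = 1. Accepted: 8, since 8 mod 6 = 2. Accepted: 14, since 14 mod 6 = 2.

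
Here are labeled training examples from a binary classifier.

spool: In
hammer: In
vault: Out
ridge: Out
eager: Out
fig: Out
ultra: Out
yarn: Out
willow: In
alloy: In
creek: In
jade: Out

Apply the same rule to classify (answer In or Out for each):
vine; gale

Out, Out

The rule appears to be: has a double letter.
vine: no doubled letter — does not satisfy this, so Out.
gale: no doubled letter — does not satisfy this, so Out.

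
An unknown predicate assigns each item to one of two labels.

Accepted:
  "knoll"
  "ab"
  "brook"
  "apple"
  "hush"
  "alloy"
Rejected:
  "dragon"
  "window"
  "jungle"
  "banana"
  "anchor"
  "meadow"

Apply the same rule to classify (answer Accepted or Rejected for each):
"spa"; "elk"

'Accepted' ⟺ length ≤ 5.
"spa": length 3 — has this property, so Accepted.
"elk": length 3 — has this property, so Accepted.

Accepted, Accepted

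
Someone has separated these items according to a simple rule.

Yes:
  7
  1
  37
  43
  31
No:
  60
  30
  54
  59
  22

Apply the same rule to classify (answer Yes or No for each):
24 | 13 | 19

The rule appears to be: ≡ 1 (mod 6).
24: 24 mod 6 = 0, does not fit → No.
13: 13 mod 6 = 1, qualifies → Yes.
19: 19 mod 6 = 1, qualifies → Yes.

No, Yes, Yes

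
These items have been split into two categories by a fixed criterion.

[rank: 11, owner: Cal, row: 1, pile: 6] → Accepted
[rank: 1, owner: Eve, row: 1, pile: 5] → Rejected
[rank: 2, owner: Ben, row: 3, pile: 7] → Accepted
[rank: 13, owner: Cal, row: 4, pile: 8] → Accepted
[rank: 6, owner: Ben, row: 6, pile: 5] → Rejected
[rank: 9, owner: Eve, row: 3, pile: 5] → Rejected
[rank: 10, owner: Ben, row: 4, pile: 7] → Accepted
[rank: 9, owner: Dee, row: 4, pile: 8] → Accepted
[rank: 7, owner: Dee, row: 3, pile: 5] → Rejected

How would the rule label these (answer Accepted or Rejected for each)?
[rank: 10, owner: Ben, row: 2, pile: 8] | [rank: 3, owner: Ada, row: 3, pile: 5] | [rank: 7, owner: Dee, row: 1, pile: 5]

The rule appears to be: pile ≥ 6.
[rank: 10, owner: Ben, row: 2, pile: 8]: Accepted (pile = 8). [rank: 3, owner: Ada, row: 3, pile: 5]: Rejected (pile = 5). [rank: 7, owner: Dee, row: 1, pile: 5]: Rejected (pile = 5).

Accepted, Rejected, Rejected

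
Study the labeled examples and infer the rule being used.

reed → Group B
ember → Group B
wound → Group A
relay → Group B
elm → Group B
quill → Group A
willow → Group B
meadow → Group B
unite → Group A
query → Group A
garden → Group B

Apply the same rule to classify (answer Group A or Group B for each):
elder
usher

Group B, Group A

A rule that fits every label: contains 'u' — true of each 'Group A' example, false of each 'Group B' one.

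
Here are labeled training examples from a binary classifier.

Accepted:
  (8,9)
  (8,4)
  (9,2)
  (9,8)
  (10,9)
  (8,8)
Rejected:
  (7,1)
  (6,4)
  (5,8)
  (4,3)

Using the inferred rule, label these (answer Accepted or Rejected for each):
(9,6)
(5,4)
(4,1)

Accepted, Rejected, Rejected

The common property of the 'Accepted' items is: first ≥ 8. No 'Rejected' item has it.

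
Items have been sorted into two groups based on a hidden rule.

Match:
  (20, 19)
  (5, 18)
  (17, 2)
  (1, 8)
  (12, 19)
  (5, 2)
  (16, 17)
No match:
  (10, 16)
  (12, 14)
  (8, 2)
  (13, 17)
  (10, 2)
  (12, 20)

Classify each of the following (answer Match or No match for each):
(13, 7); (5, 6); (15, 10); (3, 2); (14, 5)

No match, Match, Match, Match, Match

The simplest hypothesis consistent with all the labels is: sum is odd.
No match: (13, 7), since 13+7 = 20. Match: (5, 6), since 5+6 = 11. Match: (15, 10), since 15+10 = 25. Match: (3, 2), since 3+2 = 5. Match: (14, 5), since 14+5 = 19.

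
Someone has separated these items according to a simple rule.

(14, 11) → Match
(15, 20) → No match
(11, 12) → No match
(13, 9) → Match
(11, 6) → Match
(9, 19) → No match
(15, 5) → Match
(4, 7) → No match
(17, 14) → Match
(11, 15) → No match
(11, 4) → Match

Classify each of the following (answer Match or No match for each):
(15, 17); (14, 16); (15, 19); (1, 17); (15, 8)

No match, No match, No match, No match, Match

The pattern is that an item is 'Match' exactly when: first > second.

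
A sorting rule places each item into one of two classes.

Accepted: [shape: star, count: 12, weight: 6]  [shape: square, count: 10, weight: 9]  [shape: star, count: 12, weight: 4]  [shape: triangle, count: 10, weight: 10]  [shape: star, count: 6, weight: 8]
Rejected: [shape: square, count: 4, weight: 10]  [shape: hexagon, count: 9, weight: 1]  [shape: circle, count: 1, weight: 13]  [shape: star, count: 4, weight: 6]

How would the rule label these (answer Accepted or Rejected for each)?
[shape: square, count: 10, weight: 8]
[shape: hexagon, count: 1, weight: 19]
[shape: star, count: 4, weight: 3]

Accepted, Rejected, Rejected

'Accepted' ⟺ count ≥ 6 AND weight ≥ 4.
[shape: square, count: 10, weight: 8] — count = 10, weight = 8, hence Accepted.
[shape: hexagon, count: 1, weight: 19] — count = 1, weight = 19, hence Rejected.
[shape: star, count: 4, weight: 3] — count = 4, weight = 3, hence Rejected.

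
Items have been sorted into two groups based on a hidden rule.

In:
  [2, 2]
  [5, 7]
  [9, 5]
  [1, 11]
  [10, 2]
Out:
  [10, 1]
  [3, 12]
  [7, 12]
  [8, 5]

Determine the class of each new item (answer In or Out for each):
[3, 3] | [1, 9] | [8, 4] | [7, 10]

The common property of the 'In' items is: sum is even. No 'Out' item has it.
[3, 3]: In (3+3 = 6). [1, 9]: In (1+9 = 10). [8, 4]: In (8+4 = 12). [7, 10]: Out (7+10 = 17).

In, In, In, Out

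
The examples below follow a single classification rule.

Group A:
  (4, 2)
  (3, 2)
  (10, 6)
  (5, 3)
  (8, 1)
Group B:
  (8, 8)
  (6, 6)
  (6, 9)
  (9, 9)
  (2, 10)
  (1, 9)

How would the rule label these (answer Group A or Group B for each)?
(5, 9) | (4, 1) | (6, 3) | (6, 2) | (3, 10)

Group B, Group A, Group A, Group A, Group B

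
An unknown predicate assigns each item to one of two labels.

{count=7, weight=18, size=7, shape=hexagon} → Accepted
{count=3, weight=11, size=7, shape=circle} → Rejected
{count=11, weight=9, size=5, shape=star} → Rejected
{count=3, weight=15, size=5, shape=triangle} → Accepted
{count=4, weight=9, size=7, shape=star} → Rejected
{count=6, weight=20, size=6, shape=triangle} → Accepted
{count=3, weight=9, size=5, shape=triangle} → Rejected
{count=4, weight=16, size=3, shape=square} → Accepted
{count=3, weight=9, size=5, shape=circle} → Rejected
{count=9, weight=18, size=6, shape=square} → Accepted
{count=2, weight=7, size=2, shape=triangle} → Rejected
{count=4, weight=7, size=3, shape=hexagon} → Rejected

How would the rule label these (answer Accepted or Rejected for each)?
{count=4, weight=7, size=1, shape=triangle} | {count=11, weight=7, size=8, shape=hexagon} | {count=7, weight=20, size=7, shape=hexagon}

Rejected, Rejected, Accepted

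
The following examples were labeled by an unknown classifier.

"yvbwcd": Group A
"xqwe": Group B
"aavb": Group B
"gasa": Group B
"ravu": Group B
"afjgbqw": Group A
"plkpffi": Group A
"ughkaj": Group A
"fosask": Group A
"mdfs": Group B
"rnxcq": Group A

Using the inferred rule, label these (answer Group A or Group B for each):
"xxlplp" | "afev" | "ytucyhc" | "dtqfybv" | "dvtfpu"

Group A, Group B, Group A, Group A, Group A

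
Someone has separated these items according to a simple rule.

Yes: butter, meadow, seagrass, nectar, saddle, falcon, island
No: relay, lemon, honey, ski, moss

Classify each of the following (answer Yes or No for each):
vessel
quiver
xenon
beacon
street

The distinguishing property — length ≥ 6 — holds for all the 'Yes' cases and none of the 'No' cases.
vessel: length 6 — checks out, so Yes.
quiver: length 6 — checks out, so Yes.
xenon: length 5 — doesn't match, so No.
beacon: length 6 — checks out, so Yes.
street: length 6 — checks out, so Yes.

Yes, Yes, No, Yes, Yes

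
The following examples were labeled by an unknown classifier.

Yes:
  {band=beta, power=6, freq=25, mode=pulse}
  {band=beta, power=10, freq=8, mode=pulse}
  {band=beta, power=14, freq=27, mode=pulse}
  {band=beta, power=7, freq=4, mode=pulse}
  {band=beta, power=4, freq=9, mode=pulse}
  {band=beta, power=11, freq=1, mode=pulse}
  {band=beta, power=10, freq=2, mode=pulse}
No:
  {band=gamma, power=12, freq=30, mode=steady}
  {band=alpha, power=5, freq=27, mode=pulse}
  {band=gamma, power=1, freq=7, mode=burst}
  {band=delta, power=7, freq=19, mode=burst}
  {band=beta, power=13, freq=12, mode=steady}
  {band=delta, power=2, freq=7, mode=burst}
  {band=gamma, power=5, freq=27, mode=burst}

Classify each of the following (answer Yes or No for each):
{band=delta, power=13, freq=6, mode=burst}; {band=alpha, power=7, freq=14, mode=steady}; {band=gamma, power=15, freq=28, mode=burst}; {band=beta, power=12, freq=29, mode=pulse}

The common property of the 'Yes' items is: mode is pulse AND band is beta. No 'No' item has it.
{band=delta, power=13, freq=6, mode=burst} → mode is burst, band is delta → No.
{band=alpha, power=7, freq=14, mode=steady} → mode is steady, band is alpha → No.
{band=gamma, power=15, freq=28, mode=burst} → mode is burst, band is gamma → No.
{band=beta, power=12, freq=29, mode=pulse} → mode is pulse, band is beta → Yes.

No, No, No, Yes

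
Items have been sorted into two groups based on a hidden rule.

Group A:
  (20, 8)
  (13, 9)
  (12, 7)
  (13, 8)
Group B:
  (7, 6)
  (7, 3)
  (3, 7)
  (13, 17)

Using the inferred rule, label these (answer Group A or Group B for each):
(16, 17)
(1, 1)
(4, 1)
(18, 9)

Rule: first > second AND sum ≥ 19. This holds for each 'Group A' example and fails for each 'Group B' one.
(16, 17): Group B (16 < 17, 16+17 = 33).
(1, 1): Group B (1 = 1, 1+1 = 2).
(4, 1): Group B (4 > 1, 4+1 = 5).
(18, 9): Group A (18 > 9, 18+9 = 27).

Group B, Group B, Group B, Group A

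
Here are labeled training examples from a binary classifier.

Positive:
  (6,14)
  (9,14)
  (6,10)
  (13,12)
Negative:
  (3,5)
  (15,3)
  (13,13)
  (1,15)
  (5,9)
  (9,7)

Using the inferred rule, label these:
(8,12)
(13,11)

Positive, Negative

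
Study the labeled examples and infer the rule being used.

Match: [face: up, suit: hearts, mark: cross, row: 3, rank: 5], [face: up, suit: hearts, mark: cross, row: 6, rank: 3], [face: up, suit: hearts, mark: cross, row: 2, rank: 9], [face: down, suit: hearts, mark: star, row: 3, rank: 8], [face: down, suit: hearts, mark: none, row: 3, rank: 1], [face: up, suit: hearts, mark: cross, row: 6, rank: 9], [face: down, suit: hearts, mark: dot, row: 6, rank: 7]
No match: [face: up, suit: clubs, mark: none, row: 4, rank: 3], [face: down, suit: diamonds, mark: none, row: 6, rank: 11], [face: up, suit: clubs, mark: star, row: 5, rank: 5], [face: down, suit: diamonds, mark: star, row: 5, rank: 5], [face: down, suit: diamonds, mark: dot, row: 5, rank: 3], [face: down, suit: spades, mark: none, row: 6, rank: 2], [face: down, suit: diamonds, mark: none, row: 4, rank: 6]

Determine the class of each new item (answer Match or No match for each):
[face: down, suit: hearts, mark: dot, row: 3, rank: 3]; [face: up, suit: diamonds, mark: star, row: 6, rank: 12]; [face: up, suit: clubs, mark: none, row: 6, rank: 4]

The common property of the 'Match' items is: suit is hearts. No 'No match' item has it.

Match, No match, No match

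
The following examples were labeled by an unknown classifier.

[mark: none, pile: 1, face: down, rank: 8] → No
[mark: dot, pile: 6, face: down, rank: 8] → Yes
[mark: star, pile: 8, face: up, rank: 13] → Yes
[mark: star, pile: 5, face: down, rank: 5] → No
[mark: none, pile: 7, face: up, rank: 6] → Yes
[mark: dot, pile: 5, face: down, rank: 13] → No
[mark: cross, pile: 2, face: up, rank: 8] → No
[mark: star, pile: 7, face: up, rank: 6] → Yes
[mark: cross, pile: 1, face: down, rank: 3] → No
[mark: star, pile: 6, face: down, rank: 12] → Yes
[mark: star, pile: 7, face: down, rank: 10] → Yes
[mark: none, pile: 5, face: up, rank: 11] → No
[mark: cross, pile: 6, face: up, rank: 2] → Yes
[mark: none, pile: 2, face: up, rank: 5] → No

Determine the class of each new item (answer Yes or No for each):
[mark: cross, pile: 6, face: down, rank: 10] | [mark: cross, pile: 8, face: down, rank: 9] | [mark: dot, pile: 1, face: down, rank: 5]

Yes, Yes, No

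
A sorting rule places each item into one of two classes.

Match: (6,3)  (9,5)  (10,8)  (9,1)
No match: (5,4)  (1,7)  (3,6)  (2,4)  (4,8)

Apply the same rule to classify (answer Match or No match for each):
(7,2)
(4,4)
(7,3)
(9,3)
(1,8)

Match, No match, Match, Match, No match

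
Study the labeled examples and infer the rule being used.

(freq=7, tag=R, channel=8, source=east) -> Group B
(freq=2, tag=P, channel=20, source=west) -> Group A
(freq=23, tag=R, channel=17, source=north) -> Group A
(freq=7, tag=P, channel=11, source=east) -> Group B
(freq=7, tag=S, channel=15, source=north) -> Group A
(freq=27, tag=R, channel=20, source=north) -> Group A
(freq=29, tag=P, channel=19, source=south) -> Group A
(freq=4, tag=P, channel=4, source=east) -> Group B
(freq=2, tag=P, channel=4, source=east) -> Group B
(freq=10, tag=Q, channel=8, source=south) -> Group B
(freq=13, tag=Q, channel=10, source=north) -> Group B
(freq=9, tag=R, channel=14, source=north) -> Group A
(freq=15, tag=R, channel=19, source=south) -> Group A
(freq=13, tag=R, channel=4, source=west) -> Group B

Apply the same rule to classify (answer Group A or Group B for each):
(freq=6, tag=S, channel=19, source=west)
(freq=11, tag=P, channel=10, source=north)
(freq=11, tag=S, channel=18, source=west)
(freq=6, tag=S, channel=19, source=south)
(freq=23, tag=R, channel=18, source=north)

Group A, Group B, Group A, Group A, Group A

'Group A' ⟺ channel ≥ 14.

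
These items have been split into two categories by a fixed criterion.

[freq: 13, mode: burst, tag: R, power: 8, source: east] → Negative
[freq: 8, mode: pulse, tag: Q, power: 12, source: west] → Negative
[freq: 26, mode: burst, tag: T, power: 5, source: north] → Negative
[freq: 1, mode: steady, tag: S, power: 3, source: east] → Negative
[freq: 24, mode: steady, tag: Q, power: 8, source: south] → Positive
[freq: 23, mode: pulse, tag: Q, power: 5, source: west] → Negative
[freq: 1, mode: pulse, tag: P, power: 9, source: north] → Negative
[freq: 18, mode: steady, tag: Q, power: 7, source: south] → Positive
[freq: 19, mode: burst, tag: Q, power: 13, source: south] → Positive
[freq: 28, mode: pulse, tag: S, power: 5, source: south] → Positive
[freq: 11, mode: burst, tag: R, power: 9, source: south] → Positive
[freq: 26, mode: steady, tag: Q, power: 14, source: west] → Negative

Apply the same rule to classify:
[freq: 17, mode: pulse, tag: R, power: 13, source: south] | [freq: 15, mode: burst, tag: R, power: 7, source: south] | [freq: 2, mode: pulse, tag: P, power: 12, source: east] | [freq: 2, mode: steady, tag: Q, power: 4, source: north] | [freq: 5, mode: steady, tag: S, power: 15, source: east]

Positive, Positive, Negative, Negative, Negative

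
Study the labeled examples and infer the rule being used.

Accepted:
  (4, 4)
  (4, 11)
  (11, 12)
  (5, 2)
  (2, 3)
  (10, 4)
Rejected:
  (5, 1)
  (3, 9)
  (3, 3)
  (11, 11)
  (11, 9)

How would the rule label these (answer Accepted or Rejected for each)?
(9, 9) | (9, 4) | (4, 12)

The distinguishing property — product is even — holds for all the 'Accepted' cases and none of the 'Rejected' cases.
(9, 9): 9·9 = 81, fails this test → Rejected. (9, 4): 9·4 = 36, matches → Accepted. (4, 12): 4·12 = 48, matches → Accepted.

Rejected, Accepted, Accepted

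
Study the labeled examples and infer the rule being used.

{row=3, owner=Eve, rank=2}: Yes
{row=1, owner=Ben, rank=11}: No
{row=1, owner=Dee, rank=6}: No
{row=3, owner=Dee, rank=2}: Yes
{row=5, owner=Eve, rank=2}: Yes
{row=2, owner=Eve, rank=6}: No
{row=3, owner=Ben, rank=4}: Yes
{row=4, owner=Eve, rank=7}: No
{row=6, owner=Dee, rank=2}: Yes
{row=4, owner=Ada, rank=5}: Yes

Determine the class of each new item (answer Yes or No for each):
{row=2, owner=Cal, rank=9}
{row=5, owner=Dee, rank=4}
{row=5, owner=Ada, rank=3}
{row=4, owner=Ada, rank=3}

No, Yes, Yes, Yes

The classifier is using: rank ≤ 5.
{row=2, owner=Cal, rank=9} → rank = 9 → No. {row=5, owner=Dee, rank=4} → rank = 4 → Yes. {row=5, owner=Ada, rank=3} → rank = 3 → Yes. {row=4, owner=Ada, rank=3} → rank = 3 → Yes.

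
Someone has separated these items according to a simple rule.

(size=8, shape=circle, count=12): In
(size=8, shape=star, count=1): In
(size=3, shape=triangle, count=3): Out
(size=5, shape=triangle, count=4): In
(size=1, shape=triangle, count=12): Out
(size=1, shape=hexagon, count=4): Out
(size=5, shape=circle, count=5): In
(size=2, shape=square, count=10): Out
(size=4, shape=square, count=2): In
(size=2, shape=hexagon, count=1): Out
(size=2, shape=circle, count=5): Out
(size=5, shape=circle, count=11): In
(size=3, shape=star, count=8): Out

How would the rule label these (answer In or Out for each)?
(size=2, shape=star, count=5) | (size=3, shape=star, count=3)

The pattern is that an item is 'In' exactly when: size ≥ 4.

Out, Out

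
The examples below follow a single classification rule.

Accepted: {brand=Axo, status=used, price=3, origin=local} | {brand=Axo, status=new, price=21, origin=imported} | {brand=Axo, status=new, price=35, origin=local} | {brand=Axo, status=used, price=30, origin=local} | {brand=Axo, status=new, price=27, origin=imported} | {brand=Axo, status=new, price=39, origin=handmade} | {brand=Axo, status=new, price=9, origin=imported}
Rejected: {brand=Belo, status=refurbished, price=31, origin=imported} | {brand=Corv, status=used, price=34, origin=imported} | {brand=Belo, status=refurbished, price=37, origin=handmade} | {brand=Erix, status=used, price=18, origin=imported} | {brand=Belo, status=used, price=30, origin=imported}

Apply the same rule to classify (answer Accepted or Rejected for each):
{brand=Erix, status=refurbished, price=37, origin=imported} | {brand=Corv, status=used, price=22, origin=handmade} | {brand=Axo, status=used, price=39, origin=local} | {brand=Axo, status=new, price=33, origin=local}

Rejected, Rejected, Accepted, Accepted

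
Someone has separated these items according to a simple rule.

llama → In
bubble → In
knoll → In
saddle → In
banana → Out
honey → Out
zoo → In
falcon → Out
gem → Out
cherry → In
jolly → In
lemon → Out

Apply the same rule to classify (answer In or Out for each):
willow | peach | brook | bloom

In, Out, In, In

One predicate separates the groups cleanly: has a double letter.
willow: In ('ll' doubled). peach: Out (no doubled letter). brook: In ('oo' doubled). bloom: In ('oo' doubled).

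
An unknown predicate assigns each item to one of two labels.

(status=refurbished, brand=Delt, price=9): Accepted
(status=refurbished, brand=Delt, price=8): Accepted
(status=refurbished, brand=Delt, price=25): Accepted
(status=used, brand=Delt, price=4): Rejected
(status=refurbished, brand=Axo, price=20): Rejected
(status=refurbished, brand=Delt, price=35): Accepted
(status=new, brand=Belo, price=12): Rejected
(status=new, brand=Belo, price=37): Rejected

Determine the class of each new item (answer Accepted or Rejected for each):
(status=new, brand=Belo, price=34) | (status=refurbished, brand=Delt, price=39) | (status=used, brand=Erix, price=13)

Rejected, Accepted, Rejected

The simplest hypothesis consistent with all the labels is: brand is Delt AND status is refurbished.
(status=new, brand=Belo, price=34): brand is Belo, status is new, fails the rule → Rejected.
(status=refurbished, brand=Delt, price=39): brand is Delt, status is refurbished, passes → Accepted.
(status=used, brand=Erix, price=13): brand is Erix, status is used, fails the rule → Rejected.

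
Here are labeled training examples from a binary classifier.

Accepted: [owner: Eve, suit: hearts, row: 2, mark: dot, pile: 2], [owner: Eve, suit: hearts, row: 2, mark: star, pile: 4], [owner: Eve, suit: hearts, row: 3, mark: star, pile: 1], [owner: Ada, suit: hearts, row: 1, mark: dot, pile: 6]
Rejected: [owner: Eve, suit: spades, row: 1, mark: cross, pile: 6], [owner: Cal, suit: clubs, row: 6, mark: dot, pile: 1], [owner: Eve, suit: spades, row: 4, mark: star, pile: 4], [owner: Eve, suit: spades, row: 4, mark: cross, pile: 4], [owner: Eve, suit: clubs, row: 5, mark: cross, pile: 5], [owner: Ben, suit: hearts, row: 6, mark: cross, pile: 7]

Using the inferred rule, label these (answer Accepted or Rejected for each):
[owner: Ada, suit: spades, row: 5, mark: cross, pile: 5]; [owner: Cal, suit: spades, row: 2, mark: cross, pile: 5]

'Accepted' ⟺ suit is hearts AND row ≤ 3.
[owner: Ada, suit: spades, row: 5, mark: cross, pile: 5]: suit is spades, row = 5, fails the rule → Rejected. [owner: Cal, suit: spades, row: 2, mark: cross, pile: 5]: suit is spades, row = 2, fails the rule → Rejected.

Rejected, Rejected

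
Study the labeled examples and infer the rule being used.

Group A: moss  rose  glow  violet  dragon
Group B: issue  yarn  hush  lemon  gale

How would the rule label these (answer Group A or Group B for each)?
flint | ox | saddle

Rule: even length AND contains 'o'. This holds for each 'Group A' example and fails for each 'Group B' one.
flint → length 5, no 'o' → Group B. ox → length 2, has 'o' → Group A. saddle → length 6, no 'o' → Group B.

Group B, Group A, Group B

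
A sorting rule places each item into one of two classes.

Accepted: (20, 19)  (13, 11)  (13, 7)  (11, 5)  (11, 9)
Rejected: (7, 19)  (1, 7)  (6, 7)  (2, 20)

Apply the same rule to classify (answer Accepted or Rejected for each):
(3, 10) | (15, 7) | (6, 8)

Rejected, Accepted, Rejected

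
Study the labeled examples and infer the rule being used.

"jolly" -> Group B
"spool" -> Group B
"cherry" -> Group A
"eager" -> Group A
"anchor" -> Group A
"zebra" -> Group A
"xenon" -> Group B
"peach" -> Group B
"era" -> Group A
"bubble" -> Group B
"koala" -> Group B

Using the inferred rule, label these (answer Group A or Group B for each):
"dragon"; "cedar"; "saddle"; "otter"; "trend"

Group A, Group A, Group B, Group A, Group A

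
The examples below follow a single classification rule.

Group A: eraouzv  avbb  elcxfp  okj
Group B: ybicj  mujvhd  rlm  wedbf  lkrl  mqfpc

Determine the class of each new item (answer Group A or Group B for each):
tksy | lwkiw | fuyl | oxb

The rule appears to be: starts with a vowel.
tksy: starts with 't', does not satisfy this → Group B.
lwkiw: starts with 'l', does not satisfy this → Group B.
fuyl: starts with 'f', does not satisfy this → Group B.
oxb: starts with 'o', qualifies → Group A.

Group B, Group B, Group B, Group A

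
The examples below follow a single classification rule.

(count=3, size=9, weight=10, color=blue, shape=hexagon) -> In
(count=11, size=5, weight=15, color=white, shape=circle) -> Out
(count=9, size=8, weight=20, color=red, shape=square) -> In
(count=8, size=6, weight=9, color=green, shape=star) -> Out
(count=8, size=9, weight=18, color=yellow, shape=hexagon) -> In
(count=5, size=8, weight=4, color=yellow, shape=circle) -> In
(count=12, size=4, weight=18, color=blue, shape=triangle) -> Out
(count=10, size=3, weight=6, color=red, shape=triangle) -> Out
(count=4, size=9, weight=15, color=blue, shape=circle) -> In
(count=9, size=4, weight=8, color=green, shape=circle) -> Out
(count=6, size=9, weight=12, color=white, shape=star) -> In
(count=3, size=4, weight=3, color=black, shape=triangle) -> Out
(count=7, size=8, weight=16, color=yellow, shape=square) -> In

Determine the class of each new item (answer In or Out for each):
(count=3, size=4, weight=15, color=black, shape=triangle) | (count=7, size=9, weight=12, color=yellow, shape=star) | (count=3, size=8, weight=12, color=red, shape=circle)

A rule that fits every label: size ≥ 8 — true of each 'In' example, false of each 'Out' one.
(count=3, size=4, weight=15, color=black, shape=triangle): size = 4, fails the rule → Out.
(count=7, size=9, weight=12, color=yellow, shape=star): size = 9, passes → In.
(count=3, size=8, weight=12, color=red, shape=circle): size = 8, passes → In.

Out, In, In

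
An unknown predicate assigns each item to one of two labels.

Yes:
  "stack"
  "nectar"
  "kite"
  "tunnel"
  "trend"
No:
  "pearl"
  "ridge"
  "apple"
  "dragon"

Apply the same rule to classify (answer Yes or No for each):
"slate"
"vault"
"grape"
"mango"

Yes, Yes, No, No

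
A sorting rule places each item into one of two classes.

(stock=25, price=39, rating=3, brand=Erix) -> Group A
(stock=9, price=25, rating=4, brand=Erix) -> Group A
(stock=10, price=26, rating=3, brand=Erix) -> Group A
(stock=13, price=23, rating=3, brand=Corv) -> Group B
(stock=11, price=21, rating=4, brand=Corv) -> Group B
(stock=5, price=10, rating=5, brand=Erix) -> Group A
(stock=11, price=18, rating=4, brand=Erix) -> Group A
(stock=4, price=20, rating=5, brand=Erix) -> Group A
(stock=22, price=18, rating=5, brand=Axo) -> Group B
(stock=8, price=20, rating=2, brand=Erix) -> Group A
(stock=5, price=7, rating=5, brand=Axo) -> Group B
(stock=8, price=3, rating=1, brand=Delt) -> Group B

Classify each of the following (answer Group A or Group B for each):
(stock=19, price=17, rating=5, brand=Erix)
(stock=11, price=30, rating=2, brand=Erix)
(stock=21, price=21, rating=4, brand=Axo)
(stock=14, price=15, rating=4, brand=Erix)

Comparing the two groups points to one rule — brand is Erix.
Group A: (stock=19, price=17, rating=5, brand=Erix), since brand is Erix. Group A: (stock=11, price=30, rating=2, brand=Erix), since brand is Erix. Group B: (stock=21, price=21, rating=4, brand=Axo), since brand is Axo. Group A: (stock=14, price=15, rating=4, brand=Erix), since brand is Erix.

Group A, Group A, Group B, Group A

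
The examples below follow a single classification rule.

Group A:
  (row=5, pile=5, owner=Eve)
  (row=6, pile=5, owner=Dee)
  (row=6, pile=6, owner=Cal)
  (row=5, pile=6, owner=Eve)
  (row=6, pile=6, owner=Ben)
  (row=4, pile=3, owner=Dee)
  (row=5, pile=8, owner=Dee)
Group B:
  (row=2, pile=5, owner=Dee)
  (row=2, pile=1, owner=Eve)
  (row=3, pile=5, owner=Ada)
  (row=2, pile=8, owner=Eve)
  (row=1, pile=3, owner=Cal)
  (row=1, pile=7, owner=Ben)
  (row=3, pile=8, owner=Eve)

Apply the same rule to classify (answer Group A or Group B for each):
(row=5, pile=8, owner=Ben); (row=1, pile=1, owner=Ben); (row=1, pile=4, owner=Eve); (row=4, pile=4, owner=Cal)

Group A, Group B, Group B, Group A

A rule that fits every label: row ≥ 4 — true of each 'Group A' example, false of each 'Group B' one.
(row=5, pile=8, owner=Ben): row = 5 — passes, so Group A. (row=1, pile=1, owner=Ben): row = 1 — does not fit, so Group B. (row=1, pile=4, owner=Eve): row = 1 — does not fit, so Group B. (row=4, pile=4, owner=Cal): row = 4 — passes, so Group A.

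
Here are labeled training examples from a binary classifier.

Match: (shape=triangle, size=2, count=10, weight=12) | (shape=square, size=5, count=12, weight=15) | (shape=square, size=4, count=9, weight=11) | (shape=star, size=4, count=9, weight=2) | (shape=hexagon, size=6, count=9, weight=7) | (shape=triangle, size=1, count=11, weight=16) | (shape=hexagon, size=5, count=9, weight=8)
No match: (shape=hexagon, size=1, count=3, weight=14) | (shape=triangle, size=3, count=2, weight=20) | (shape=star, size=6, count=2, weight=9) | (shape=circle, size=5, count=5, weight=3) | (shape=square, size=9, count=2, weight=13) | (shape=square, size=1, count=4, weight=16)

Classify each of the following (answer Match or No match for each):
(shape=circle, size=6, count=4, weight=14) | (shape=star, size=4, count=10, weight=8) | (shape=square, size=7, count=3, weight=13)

No match, Match, No match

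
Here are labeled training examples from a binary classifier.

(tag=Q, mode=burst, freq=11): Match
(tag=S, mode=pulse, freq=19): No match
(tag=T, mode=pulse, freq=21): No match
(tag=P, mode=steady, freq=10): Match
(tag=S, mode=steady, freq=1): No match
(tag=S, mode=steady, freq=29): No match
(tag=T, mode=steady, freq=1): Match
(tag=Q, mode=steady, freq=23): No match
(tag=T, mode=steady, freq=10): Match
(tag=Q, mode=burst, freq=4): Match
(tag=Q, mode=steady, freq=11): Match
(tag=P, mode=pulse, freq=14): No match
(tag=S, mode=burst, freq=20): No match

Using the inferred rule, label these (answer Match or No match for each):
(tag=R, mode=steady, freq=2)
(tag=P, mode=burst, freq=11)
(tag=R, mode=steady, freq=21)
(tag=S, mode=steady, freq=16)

One predicate separates the groups cleanly: tag is not S AND freq ≤ 11.
Match: (tag=R, mode=steady, freq=2), since tag is R, freq = 2. Match: (tag=P, mode=burst, freq=11), since tag is P, freq = 11. No match: (tag=R, mode=steady, freq=21), since tag is R, freq = 21. No match: (tag=S, mode=steady, freq=16), since tag is S, freq = 16.

Match, Match, No match, No match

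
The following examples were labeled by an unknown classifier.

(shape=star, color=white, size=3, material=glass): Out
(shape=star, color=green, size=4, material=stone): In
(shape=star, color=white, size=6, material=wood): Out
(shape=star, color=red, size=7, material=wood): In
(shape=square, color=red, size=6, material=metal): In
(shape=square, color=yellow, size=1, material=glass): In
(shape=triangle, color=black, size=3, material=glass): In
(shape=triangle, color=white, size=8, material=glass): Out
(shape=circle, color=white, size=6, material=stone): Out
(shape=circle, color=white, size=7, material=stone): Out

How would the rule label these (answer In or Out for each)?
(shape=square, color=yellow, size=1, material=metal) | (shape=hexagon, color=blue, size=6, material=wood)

In, In

The classifier is using: color is not white.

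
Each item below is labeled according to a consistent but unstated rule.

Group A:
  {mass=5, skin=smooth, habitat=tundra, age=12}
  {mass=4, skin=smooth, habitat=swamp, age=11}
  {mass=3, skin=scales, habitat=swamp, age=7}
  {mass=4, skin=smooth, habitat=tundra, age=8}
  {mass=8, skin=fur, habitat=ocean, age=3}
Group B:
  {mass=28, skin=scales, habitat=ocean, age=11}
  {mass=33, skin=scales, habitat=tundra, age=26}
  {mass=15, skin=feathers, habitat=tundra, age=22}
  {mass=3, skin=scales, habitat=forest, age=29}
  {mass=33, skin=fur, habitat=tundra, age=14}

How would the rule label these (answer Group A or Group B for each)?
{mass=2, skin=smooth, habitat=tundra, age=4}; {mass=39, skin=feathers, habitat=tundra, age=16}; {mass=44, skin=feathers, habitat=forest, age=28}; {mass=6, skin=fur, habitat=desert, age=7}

The simplest hypothesis consistent with all the labels is: age ≤ 12 AND mass ≤ 8.
{mass=2, skin=smooth, habitat=tundra, age=4}: age = 4, mass = 2 — has this property, so Group A. {mass=39, skin=feathers, habitat=tundra, age=16}: age = 16, mass = 39 — doesn't match, so Group B. {mass=44, skin=feathers, habitat=forest, age=28}: age = 28, mass = 44 — doesn't match, so Group B. {mass=6, skin=fur, habitat=desert, age=7}: age = 7, mass = 6 — has this property, so Group A.

Group A, Group B, Group B, Group A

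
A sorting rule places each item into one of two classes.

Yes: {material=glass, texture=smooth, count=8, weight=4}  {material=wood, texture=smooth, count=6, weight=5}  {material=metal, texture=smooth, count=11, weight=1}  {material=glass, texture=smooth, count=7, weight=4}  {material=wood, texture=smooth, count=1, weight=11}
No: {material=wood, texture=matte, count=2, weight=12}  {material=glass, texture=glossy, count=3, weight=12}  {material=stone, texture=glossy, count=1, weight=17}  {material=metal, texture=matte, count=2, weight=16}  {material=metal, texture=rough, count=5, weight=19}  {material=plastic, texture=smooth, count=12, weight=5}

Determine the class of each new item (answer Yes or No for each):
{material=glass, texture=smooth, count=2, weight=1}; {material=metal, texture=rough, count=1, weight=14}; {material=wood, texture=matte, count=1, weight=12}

Yes, No, No

Every 'Yes' example satisfies: texture is smooth AND count ≤ 11. None of the 'No' examples do.
Yes: {material=glass, texture=smooth, count=2, weight=1}, since texture is smooth, count = 2.
No: {material=metal, texture=rough, count=1, weight=14}, since texture is rough, count = 1.
No: {material=wood, texture=matte, count=1, weight=12}, since texture is matte, count = 1.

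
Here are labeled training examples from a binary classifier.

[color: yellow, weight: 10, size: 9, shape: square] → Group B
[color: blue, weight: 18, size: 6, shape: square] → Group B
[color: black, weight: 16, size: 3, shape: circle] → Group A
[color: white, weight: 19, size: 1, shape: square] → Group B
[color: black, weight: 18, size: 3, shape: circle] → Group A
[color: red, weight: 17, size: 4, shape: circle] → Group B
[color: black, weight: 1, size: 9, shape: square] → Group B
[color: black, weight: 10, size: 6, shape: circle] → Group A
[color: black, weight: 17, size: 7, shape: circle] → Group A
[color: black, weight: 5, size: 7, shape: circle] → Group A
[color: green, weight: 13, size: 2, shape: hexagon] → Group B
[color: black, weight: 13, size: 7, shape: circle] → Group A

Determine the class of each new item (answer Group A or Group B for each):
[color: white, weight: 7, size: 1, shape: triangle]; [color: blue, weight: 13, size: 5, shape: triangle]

Group B, Group B

The simplest hypothesis consistent with all the labels is: color is black AND shape is circle.
[color: white, weight: 7, size: 1, shape: triangle] — color is white, shape is triangle, hence Group B. [color: blue, weight: 13, size: 5, shape: triangle] — color is blue, shape is triangle, hence Group B.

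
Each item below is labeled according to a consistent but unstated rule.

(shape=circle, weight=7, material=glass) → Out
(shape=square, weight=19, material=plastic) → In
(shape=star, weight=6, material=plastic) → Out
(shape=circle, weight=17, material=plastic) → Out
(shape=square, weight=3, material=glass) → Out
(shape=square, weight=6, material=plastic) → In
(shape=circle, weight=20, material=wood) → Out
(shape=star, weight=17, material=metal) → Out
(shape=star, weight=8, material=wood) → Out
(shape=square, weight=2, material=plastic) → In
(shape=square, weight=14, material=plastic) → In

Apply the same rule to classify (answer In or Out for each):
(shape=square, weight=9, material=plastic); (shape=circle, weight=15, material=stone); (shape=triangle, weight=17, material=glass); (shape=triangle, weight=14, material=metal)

In, Out, Out, Out

A rule that fits every label: shape is square AND material is plastic — true of each 'In' example, false of each 'Out' one.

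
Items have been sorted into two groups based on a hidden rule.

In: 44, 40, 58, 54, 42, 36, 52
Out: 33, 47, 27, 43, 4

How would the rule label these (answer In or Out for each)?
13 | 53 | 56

Out, Out, In

'In' ⟺ even AND at least 27.
13: 13 is odd, 13 < 27 — doesn't match, so Out.
53: 53 is odd, 53 ≥ 27 — doesn't match, so Out.
56: 56 is even, 56 ≥ 27 — passes, so In.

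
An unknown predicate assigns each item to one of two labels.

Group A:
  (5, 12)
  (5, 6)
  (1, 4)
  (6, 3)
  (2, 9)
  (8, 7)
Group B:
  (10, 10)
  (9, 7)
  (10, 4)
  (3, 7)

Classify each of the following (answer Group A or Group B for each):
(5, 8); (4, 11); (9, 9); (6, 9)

Group A, Group A, Group B, Group A

Comparing the two groups points to one rule — sum is odd.
(5, 8) → 5+8 = 13 → Group A.
(4, 11) → 4+11 = 15 → Group A.
(9, 9) → 9+9 = 18 → Group B.
(6, 9) → 6+9 = 15 → Group A.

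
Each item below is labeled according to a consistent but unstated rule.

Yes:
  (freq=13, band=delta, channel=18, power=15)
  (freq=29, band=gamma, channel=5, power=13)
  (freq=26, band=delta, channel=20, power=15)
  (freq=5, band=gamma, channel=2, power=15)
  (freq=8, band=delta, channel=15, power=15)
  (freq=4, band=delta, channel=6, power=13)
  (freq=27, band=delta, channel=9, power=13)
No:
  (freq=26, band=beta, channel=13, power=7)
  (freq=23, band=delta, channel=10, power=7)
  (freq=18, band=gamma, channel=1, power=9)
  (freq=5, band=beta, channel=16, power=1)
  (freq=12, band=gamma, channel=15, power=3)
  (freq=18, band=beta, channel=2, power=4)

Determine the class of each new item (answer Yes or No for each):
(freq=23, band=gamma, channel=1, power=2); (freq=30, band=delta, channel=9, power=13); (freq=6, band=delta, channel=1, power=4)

No, Yes, No

The distinguishing property — power ≥ 13 — holds for all the 'Yes' cases and none of the 'No' cases.
(freq=23, band=gamma, channel=1, power=2): No (power = 2). (freq=30, band=delta, channel=9, power=13): Yes (power = 13). (freq=6, band=delta, channel=1, power=4): No (power = 4).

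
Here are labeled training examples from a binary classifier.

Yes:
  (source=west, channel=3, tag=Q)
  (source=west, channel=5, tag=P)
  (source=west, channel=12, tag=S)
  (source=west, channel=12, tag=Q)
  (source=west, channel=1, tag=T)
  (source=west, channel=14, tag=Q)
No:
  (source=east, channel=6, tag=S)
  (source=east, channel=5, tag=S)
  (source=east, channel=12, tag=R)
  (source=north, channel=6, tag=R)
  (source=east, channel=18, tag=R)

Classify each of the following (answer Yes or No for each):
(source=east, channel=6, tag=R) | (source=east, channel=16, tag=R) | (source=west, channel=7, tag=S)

No, No, Yes

The simplest hypothesis consistent with all the labels is: source is west.
No: (source=east, channel=6, tag=R), since source is east. No: (source=east, channel=16, tag=R), since source is east. Yes: (source=west, channel=7, tag=S), since source is west.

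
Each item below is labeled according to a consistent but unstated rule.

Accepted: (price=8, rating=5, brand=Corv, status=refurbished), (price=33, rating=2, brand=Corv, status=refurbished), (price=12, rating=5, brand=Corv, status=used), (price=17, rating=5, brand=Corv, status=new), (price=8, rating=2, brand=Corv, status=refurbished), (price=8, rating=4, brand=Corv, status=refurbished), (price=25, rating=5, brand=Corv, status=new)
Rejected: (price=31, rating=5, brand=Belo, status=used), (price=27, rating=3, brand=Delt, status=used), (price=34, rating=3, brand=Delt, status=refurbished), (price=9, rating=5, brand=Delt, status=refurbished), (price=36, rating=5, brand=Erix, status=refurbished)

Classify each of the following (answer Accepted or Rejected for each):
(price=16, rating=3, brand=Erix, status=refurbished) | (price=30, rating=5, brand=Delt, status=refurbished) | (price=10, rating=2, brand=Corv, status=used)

A rule that fits every label: brand is Corv — true of each 'Accepted' example, false of each 'Rejected' one.
(price=16, rating=3, brand=Erix, status=refurbished) — brand is Erix, hence Rejected. (price=30, rating=5, brand=Delt, status=refurbished) — brand is Delt, hence Rejected. (price=10, rating=2, brand=Corv, status=used) — brand is Corv, hence Accepted.

Rejected, Rejected, Accepted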